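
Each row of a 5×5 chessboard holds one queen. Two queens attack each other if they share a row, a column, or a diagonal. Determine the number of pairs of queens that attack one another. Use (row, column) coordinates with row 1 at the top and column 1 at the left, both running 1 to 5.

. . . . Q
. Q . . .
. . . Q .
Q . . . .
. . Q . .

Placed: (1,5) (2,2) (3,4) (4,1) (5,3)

All columns are distinct and no two queens satisfy |Δrow| = |Δcol|, so no pair attacks.

0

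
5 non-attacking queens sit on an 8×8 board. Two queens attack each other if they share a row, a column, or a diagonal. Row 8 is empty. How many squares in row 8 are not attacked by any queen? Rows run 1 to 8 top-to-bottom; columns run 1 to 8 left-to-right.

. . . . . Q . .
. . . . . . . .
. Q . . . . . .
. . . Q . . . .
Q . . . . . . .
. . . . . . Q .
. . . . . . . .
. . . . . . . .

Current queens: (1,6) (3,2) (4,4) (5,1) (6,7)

1

(1,6) attacks row 8 at column 6.
(3,2) attacks row 8 at column 2 and diagonals 7.
(4,4) attacks row 8 at column 4 and diagonals 8.
(5,1) attacks row 8 at column 1 and diagonals 4.
(6,7) attacks row 8 at column 7 and diagonals 5.
Attacked columns: {1, 2, 4, 5, 6, 7, 8}. Safe: {3}.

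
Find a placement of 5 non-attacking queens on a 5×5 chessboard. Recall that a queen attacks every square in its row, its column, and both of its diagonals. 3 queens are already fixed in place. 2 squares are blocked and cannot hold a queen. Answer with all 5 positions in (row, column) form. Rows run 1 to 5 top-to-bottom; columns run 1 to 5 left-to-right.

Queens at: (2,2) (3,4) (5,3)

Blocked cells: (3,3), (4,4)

Row 1: attacked by (2,2)→{1,2,3}; (3,4)→{2,4}; (5,3)→{3}. Safe: 5. Place at column 5.
Row 4: attacked by (1,5)→{2,5}; (2,2)→{2,4}; (3,4)→{3,4,5}; (5,3)→{2,3,4}. Blocked: 4. Safe: 1. Place at column 1.
Columns [5, 2, 4, 1, 3], r−c [-4, 0, -1, 3, 2], r+c [6, 4, 7, 5, 8] are all distinct, so no two queens attack.

(1,5) (2,2) (3,4) (4,1) (5,3)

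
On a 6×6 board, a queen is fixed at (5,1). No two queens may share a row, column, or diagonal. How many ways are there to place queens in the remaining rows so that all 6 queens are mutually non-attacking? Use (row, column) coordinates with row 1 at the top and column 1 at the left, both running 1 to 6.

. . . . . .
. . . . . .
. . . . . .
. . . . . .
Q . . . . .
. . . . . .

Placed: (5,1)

Branch on row 1: col 2 → 0; col 3 → 1; col 4 → 0; col 6 → 0.
Sum: 0 + 1 + 0 + 0 = 1.

1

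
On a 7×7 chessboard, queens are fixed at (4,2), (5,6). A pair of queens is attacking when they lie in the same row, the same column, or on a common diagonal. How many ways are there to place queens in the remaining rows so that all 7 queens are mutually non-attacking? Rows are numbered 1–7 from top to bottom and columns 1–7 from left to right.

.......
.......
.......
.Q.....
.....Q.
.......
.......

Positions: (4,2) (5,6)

Branch on row 1: col 1 → 0; col 3 → 0; col 4 → 2; col 7 → 0.
Sum: 0 + 0 + 2 + 0 = 2.

2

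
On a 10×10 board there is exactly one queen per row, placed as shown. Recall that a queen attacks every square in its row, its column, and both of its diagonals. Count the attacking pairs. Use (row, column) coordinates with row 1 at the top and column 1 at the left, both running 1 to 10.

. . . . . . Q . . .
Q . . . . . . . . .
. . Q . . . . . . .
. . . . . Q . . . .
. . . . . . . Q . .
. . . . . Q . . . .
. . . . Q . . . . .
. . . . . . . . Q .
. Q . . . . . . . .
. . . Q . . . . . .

Same column: (4,6)–(6,6) (column 6).
Same diagonal: (3,3)–(6,6) (|3−6| = |3−6| = 3); (6,6)–(7,5) (|6−7| = |6−5| = 1).
Total attacking pairs: 3.

3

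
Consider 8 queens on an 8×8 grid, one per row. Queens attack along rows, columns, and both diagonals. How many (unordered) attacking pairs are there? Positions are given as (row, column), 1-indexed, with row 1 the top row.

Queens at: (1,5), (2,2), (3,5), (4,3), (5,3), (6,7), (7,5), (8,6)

8

Same column: (1,5)–(3,5) (column 5); (1,5)–(7,5) (column 5); (3,5)–(7,5) (column 5); (4,3)–(5,3) (column 3).
Same diagonal: (3,5)–(5,3) (|3−5| = |5−3| = 2); (5,3)–(7,5) (|5−7| = |3−5| = 2); (5,3)–(8,6) (|5−8| = |3−6| = 3); (7,5)–(8,6) (|7−8| = |5−6| = 1).
Total attacking pairs: 8.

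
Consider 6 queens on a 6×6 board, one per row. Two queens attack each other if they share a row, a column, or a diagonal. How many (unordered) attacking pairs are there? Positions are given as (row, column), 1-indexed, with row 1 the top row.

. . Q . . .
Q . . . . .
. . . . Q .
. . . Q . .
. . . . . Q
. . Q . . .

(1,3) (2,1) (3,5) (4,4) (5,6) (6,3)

3

Same column: (1,3)–(6,3) (column 3).
Same diagonal: (1,3)–(3,5) (|1−3| = |3−5| = 2); (3,5)–(4,4) (|3−4| = |5−4| = 1).
Total attacking pairs: 3.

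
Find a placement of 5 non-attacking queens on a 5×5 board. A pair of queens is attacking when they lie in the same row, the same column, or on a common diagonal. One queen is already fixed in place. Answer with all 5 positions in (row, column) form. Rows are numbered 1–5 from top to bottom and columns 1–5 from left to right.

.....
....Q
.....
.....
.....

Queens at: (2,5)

Row 1: attacked by (2,5)→{4,5}. Safe: 1, 2, 3. Place at column 3.
Row 3: attacked by (1,3)→{1,3,5}; (2,5)→{4,5}. Safe: 2. Place at column 2.
Row 4: attacked by (1,3)→{3}; (2,5)→{3,5}; (3,2)→{1,2,3}. Safe: 4. Place at column 4.
Row 5: attacked by (1,3)→{3}; (2,5)→{2,5}; (3,2)→{2,4}; (4,4)→{3,4,5}. Safe: 1. Place at column 1.
Columns [3, 5, 2, 4, 1], r−c [-2, -3, 1, 0, 4], r+c [4, 7, 5, 8, 6] are all distinct, so no two queens attack.

(1,3) (2,5) (3,2) (4,4) (5,1)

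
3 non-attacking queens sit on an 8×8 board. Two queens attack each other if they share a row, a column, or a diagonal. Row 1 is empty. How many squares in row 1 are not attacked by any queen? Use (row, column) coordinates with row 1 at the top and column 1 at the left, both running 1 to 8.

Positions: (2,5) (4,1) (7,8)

(2,5) attacks row 1 at column 5 and diagonals 4, 6.
(4,1) attacks row 1 at column 1 and diagonals 4.
(7,8) attacks row 1 at column 8 and diagonals 2.
Attacked columns: {1, 2, 4, 5, 6, 8}. Safe: {3, 7}.

2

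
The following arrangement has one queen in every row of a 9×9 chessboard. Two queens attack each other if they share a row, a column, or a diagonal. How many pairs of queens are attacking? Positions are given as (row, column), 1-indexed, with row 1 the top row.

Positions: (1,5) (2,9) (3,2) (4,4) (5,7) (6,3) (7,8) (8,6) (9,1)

0

All columns are distinct and no two queens satisfy |Δrow| = |Δcol|, so no pair attacks.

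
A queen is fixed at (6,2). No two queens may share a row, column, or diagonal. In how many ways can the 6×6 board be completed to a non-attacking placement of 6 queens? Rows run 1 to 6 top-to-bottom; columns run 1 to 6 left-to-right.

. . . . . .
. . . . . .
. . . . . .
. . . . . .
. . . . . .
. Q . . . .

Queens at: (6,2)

1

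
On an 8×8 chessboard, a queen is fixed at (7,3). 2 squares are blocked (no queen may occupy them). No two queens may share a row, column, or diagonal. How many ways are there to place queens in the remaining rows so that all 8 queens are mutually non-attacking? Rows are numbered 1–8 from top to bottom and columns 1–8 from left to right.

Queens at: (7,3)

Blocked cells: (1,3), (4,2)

Branch on row 1: col 1 → 0; col 2 → 1; col 4 → 4; col 5 → 3; col 6 → 0; col 7 → 3; col 8 → 1.
Sum: 0 + 1 + 4 + 3 + 0 + 3 + 1 = 12.

12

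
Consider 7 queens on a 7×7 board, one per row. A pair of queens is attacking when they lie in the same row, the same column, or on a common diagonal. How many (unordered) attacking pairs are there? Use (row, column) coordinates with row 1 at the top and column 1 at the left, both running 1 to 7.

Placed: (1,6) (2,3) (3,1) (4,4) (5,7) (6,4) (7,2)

Same column: (4,4)–(6,4) (column 4).
Same diagonal: (3,1)–(6,4) (|3−6| = |1−4| = 3).
Total attacking pairs: 2.

2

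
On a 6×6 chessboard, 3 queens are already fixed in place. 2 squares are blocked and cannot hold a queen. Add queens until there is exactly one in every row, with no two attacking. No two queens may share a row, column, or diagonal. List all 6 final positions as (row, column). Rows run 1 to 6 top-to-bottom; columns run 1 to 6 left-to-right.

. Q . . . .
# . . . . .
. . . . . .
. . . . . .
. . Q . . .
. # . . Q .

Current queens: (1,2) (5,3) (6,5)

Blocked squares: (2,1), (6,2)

(1,2) (2,4) (3,6) (4,1) (5,3) (6,5)

Row 2: attacked by (1,2)→{1,2,3}; (5,3)→{3,6}; (6,5)→{1,5}. Blocked: 1. Safe: 4. Place at column 4.
Row 3: attacked by (1,2)→{2,4}; (2,4)→{3,4,5}; (5,3)→{1,3,5}; (6,5)→{2,5}. Safe: 6. Place at column 6.
Row 4: attacked by (1,2)→{2,5}; (2,4)→{2,4,6}; (3,6)→{5,6}; (5,3)→{2,3,4}; (6,5)→{3,5}. Safe: 1. Place at column 1.
Columns [2, 4, 6, 1, 3, 5], r−c [-1, -2, -3, 3, 2, 1], r+c [3, 6, 9, 5, 8, 11] are all distinct, so no two queens attack.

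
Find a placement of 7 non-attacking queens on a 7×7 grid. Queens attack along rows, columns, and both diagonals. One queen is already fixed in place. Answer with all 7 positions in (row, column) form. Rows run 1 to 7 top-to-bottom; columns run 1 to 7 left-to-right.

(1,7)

(1,7) (2,4) (3,1) (4,5) (5,2) (6,6) (7,3)

Row 2: attacked by (1,7)→{6,7}. Safe: 1, 2, 3, 4, 5. Place at column 4.
Row 3: attacked by (1,7)→{5,7}; (2,4)→{3,4,5}. Safe: 1, 2, 6. Place at column 1.
Row 4: attacked by (1,7)→{4,7}; (2,4)→{2,4,6}; (3,1)→{1,2}. Safe: 3, 5. Place at column 5.
Row 5: attacked by (1,7)→{3,7}; (2,4)→{1,4,7}; (3,1)→{1,3}; (4,5)→{4,5,6}. Safe: 2. Place at column 2.
Row 6: attacked by (1,7)→{2,7}; (2,4)→{4}; (3,1)→{1,4}; (4,5)→{3,5,7}; (5,2)→{1,2,3}. Safe: 6. Place at column 6.
Row 7: attacked by (1,7)→{1,7}; (2,4)→{4}; (3,1)→{1,5}; (4,5)→{2,5}; (5,2)→{2,4}; (6,6)→{5,6,7}. Safe: 3. Place at column 3.
Columns [7, 4, 1, 5, 2, 6, 3], r−c [-6, -2, 2, -1, 3, 0, 4], r+c [8, 6, 4, 9, 7, 12, 10] are all distinct, so no two queens attack.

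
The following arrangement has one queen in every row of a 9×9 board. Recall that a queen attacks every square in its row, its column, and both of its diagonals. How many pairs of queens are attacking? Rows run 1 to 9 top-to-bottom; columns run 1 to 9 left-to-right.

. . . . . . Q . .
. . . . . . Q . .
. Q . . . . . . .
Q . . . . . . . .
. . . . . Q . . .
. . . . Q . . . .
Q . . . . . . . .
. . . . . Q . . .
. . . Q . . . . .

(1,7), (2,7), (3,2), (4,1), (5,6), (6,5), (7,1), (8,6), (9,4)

7

Same column: (1,7)–(2,7) (column 7); (4,1)–(7,1) (column 1); (5,6)–(8,6) (column 6).
Same diagonal: (1,7)–(7,1) (|1−7| = |7−1| = 6); (3,2)–(4,1) (|3−4| = |2−1| = 1); (3,2)–(6,5) (|3−6| = |2−5| = 3); (5,6)–(6,5) (|5−6| = |6−5| = 1).
Total attacking pairs: 7.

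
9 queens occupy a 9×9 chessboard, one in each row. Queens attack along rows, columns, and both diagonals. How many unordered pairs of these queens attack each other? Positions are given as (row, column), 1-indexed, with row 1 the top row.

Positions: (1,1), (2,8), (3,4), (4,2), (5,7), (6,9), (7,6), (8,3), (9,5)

0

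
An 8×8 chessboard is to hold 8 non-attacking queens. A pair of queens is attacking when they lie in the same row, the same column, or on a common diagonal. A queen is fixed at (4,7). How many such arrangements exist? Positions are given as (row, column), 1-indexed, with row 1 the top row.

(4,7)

Branch on row 1: col 1 → 0; col 2 → 1; col 3 → 3; col 5 → 2; col 6 → 2; col 8 → 0.
Sum: 0 + 1 + 3 + 2 + 2 + 0 = 8.

8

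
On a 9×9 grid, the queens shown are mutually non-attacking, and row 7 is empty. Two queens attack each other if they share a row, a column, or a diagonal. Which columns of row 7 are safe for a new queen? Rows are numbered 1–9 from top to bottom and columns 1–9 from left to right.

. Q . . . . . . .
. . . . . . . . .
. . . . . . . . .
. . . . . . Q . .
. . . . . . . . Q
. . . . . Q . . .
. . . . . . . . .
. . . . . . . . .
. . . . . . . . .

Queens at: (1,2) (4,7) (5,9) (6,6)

columns 1, 3

(1,2) attacks row 7 at column 2 and diagonals 8.
(4,7) attacks row 7 at column 7 and diagonals 4.
(5,9) attacks row 7 at column 9 and diagonals 7.
(6,6) attacks row 7 at column 6 and diagonals 5, 7.
Attacked columns: {2, 4, 5, 6, 7, 8, 9}. Safe: {1, 3}.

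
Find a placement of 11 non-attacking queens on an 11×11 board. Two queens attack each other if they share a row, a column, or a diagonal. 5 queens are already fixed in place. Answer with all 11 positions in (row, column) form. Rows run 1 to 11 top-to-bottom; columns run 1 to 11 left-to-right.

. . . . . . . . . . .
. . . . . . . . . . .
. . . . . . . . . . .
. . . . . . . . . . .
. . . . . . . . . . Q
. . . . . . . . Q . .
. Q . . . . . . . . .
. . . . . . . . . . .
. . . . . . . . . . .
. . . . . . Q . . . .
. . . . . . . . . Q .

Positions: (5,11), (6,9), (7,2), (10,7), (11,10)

(1,5) (2,3) (3,8) (4,4) (5,11) (6,9) (7,2) (8,6) (9,1) (10,7) (11,10)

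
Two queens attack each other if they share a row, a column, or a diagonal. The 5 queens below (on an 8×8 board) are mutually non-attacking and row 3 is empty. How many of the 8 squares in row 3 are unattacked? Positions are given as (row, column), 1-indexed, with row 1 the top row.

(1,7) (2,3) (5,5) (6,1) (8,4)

(1,7) attacks row 3 at column 7 and diagonals 5.
(2,3) attacks row 3 at column 3 and diagonals 2, 4.
(5,5) attacks row 3 at column 5 and diagonals 3, 7.
(6,1) attacks row 3 at column 1 and diagonals 4.
(8,4) attacks row 3 at column 4.
Attacked columns: {1, 2, 3, 4, 5, 7}. Safe: {6, 8}.

2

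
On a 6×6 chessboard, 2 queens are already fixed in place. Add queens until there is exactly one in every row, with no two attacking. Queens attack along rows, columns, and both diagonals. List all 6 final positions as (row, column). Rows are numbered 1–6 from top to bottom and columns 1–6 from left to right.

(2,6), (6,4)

Row 1: attacked by (2,6)→{5,6}; (6,4)→{4}. Safe: 1, 2, 3. Place at column 3.
Row 3: attacked by (1,3)→{1,3,5}; (2,6)→{5,6}; (6,4)→{1,4}. Safe: 2. Place at column 2.
Row 4: attacked by (1,3)→{3,6}; (2,6)→{4,6}; (3,2)→{1,2,3}; (6,4)→{2,4,6}. Safe: 5. Place at column 5.
Row 5: attacked by (1,3)→{3}; (2,6)→{3,6}; (3,2)→{2,4}; (4,5)→{4,5,6}; (6,4)→{3,4,5}. Safe: 1. Place at column 1.
Columns [3, 6, 2, 5, 1, 4], r−c [-2, -4, 1, -1, 4, 2], r+c [4, 8, 5, 9, 6, 10] are all distinct, so no two queens attack.

(1,3) (2,6) (3,2) (4,5) (5,1) (6,4)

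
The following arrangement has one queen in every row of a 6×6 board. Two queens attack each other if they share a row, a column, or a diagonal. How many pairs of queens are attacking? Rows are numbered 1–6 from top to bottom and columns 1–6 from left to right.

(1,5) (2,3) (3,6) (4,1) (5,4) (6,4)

3

Same column: (5,4)–(6,4) (column 4).
Same diagonal: (2,3)–(4,1) (|2−4| = |3−1| = 2); (3,6)–(5,4) (|3−5| = |6−4| = 2).
Total attacking pairs: 3.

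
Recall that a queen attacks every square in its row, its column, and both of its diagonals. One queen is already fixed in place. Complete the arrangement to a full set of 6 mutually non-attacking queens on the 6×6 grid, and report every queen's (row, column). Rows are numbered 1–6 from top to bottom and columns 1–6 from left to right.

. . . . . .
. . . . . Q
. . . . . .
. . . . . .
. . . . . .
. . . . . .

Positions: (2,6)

(1,3) (2,6) (3,2) (4,5) (5,1) (6,4)

Row 1: attacked by (2,6)→{5,6}. Safe: 1, 2, 3, 4. Place at column 3.
Row 3: attacked by (1,3)→{1,3,5}; (2,6)→{5,6}. Safe: 2, 4. Place at column 2.
Row 4: attacked by (1,3)→{3,6}; (2,6)→{4,6}; (3,2)→{1,2,3}. Safe: 5. Place at column 5.
Row 5: attacked by (1,3)→{3}; (2,6)→{3,6}; (3,2)→{2,4}; (4,5)→{4,5,6}. Safe: 1. Place at column 1.
Row 6: attacked by (1,3)→{3}; (2,6)→{2,6}; (3,2)→{2,5}; (4,5)→{3,5}; (5,1)→{1,2}. Safe: 4. Place at column 4.
Columns [3, 6, 2, 5, 1, 4], r−c [-2, -4, 1, -1, 4, 2], r+c [4, 8, 5, 9, 6, 10] are all distinct, so no two queens attack.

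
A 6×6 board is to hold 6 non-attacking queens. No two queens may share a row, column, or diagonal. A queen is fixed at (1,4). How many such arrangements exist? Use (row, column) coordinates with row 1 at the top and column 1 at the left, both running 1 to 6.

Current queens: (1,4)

1

Branch on row 2: col 1 → 1; col 2 → 0; col 6 → 0.
Sum: 1 + 0 + 0 = 1.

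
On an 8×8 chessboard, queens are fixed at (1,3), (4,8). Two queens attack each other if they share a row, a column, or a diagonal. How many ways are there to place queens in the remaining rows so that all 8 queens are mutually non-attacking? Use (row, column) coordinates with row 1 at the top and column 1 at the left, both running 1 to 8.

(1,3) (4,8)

Branch on row 2: col 1 → 0; col 5 → 2; col 7 → 2.
Sum: 0 + 2 + 2 = 4.

4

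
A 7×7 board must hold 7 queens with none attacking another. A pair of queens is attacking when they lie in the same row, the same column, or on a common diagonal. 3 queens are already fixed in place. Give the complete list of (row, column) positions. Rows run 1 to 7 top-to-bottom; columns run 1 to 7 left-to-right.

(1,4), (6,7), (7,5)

(1,4) (2,1) (3,3) (4,6) (5,2) (6,7) (7,5)

Row 2: attacked by (1,4)→{3,4,5}; (6,7)→{3,7}; (7,5)→{5}. Safe: 1, 2, 6. Place at column 1.
Row 3: attacked by (1,4)→{2,4,6}; (2,1)→{1,2}; (6,7)→{4,7}; (7,5)→{1,5}. Safe: 3. Place at column 3.
Row 4: attacked by (1,4)→{1,4,7}; (2,1)→{1,3}; (3,3)→{2,3,4}; (6,7)→{5,7}; (7,5)→{2,5}. Safe: 6. Place at column 6.
Row 5: attacked by (1,4)→{4}; (2,1)→{1,4}; (3,3)→{1,3,5}; (4,6)→{5,6,7}; (6,7)→{6,7}; (7,5)→{3,5,7}. Safe: 2. Place at column 2.
Columns [4, 1, 3, 6, 2, 7, 5], r−c [-3, 1, 0, -2, 3, -1, 2], r+c [5, 3, 6, 10, 7, 13, 12] are all distinct, so no two queens attack.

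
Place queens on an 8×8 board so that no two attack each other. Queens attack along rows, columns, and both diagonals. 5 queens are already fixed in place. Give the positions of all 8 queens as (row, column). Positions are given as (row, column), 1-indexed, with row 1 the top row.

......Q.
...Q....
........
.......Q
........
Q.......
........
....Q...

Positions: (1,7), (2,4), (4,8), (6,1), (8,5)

(1,7) (2,4) (3,2) (4,8) (5,6) (6,1) (7,3) (8,5)

Row 3: attacked by (1,7)→{5,7}; (2,4)→{3,4,5}; (4,8)→{7,8}; (6,1)→{1,4}; (8,5)→{5}. Safe: 2, 6. Place at column 2.
Row 5: attacked by (1,7)→{3,7}; (2,4)→{1,4,7}; (3,2)→{2,4}; (4,8)→{7,8}; (6,1)→{1,2}; (8,5)→{2,5,8}. Safe: 6. Place at column 6.
Row 7: attacked by (1,7)→{1,7}; (2,4)→{4}; (3,2)→{2,6}; (4,8)→{5,8}; (5,6)→{4,6,8}; (6,1)→{1,2}; (8,5)→{4,5,6}. Safe: 3. Place at column 3.
Columns [7, 4, 2, 8, 6, 1, 3, 5], r−c [-6, -2, 1, -4, -1, 5, 4, 3], r+c [8, 6, 5, 12, 11, 7, 10, 13] are all distinct, so no two queens attack.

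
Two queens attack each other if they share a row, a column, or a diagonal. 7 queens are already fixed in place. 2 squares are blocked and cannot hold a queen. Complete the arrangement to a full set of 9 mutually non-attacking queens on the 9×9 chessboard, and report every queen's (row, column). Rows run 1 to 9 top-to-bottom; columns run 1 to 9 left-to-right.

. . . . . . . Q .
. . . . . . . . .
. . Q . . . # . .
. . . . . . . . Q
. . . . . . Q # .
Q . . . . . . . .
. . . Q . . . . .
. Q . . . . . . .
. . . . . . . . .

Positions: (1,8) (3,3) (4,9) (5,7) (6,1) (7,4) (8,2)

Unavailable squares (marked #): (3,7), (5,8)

Row 2: attacked by (1,8)→{7,8,9}; (3,3)→{2,3,4}; (4,9)→{7,9}; (5,7)→{4,7}; (6,1)→{1,5}; (7,4)→{4,9}; (8,2)→{2,8}. Safe: 6. Place at column 6.
Row 9: attacked by (1,8)→{8}; (2,6)→{6}; (3,3)→{3,9}; (4,9)→{4,9}; (5,7)→{3,7}; (6,1)→{1,4}; (7,4)→{2,4,6}; (8,2)→{1,2,3}. Safe: 5. Place at column 5.
Columns [8, 6, 3, 9, 7, 1, 4, 2, 5], r−c [-7, -4, 0, -5, -2, 5, 3, 6, 4], r+c [9, 8, 6, 13, 12, 7, 11, 10, 14] are all distinct, so no two queens attack.

(1,8) (2,6) (3,3) (4,9) (5,7) (6,1) (7,4) (8,2) (9,5)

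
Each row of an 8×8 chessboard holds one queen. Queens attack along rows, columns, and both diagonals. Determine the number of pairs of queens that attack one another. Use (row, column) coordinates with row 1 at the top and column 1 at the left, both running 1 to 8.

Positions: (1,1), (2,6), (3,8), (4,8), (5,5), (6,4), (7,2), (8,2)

Same column: (3,8)–(4,8) (column 8); (7,2)–(8,2) (column 2).
Same diagonal: (1,1)–(5,5) (|1−5| = |1−5| = 4); (2,6)–(4,8) (|2−4| = |6−8| = 2); (5,5)–(6,4) (|5−6| = |5−4| = 1); (5,5)–(8,2) (|5−8| = |5−2| = 3); (6,4)–(8,2) (|6−8| = |4−2| = 2).
Total attacking pairs: 7.

7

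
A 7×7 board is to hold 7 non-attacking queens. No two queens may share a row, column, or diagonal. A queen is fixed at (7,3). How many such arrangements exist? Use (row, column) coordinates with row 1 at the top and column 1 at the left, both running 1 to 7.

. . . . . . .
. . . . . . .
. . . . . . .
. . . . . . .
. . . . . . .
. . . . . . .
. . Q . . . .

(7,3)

Branch on row 1: col 1 → 1; col 2 → 0; col 4 → 1; col 5 → 2; col 6 → 1; col 7 → 1.
Sum: 1 + 0 + 1 + 2 + 1 + 1 = 6.

6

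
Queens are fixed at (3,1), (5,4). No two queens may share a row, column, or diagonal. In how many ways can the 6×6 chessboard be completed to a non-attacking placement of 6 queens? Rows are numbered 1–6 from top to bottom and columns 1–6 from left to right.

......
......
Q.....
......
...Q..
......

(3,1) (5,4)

Branch on row 1: col 2 → 0; col 5 → 1; col 6 → 0.
Sum: 0 + 1 + 0 = 1.

1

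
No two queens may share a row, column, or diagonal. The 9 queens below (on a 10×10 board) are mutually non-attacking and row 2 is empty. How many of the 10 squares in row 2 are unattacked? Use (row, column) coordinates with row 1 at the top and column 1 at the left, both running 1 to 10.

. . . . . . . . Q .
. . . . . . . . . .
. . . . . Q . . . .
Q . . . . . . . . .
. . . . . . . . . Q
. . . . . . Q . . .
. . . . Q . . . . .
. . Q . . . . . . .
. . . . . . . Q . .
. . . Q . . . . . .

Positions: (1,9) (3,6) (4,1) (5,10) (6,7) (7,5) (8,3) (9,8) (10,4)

(1,9) attacks row 2 at column 9 and diagonals 8, 10.
(3,6) attacks row 2 at column 6 and diagonals 5, 7.
(4,1) attacks row 2 at column 1 and diagonals 3.
(5,10) attacks row 2 at column 10 and diagonals 7.
(6,7) attacks row 2 at column 7 and diagonals 3.
(7,5) attacks row 2 at column 5 and diagonals 10.
(8,3) attacks row 2 at column 3 and diagonals 9.
(9,8) attacks row 2 at column 8 and diagonals 1.
(10,4) attacks row 2 at column 4.
Attacked columns: {1, 3, 4, 5, 6, 7, 8, 9, 10}. Safe: {2}.

1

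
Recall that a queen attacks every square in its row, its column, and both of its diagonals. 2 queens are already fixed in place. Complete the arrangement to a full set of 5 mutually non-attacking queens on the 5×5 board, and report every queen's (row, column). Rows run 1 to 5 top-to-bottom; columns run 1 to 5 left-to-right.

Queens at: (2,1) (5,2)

Row 1: attacked by (2,1)→{1,2}; (5,2)→{2}. Safe: 3, 4, 5. Place at column 4.
Row 3: attacked by (1,4)→{2,4}; (2,1)→{1,2}; (5,2)→{2,4}. Safe: 3, 5. Place at column 3.
Row 4: attacked by (1,4)→{1,4}; (2,1)→{1,3}; (3,3)→{2,3,4}; (5,2)→{1,2,3}. Safe: 5. Place at column 5.
Columns [4, 1, 3, 5, 2], r−c [-3, 1, 0, -1, 3], r+c [5, 3, 6, 9, 7] are all distinct, so no two queens attack.

(1,4) (2,1) (3,3) (4,5) (5,2)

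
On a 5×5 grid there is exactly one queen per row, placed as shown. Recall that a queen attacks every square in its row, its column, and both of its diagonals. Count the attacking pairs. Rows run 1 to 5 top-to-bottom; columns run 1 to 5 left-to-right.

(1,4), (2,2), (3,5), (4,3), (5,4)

Same column: (1,4)–(5,4) (column 4).
Same diagonal: (4,3)–(5,4) (|4−5| = |3−4| = 1).
Total attacking pairs: 2.

2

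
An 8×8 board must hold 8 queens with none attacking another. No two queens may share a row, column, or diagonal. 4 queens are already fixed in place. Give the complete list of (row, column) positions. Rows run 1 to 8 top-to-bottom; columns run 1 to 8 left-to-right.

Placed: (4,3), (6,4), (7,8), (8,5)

Row 1: attacked by (4,3)→{3,6}; (6,4)→{4}; (7,8)→{2,8}; (8,5)→{5}. Safe: 1, 7. Place at column 7.
Row 2: attacked by (1,7)→{6,7,8}; (4,3)→{1,3,5}; (6,4)→{4,8}; (7,8)→{3,8}; (8,5)→{5}. Safe: 2. Place at column 2.
Row 3: attacked by (1,7)→{5,7}; (2,2)→{1,2,3}; (4,3)→{2,3,4}; (6,4)→{1,4,7}; (7,8)→{4,8}; (8,5)→{5}. Safe: 6. Place at column 6.
Row 5: attacked by (1,7)→{3,7}; (2,2)→{2,5}; (3,6)→{4,6,8}; (4,3)→{2,3,4}; (6,4)→{3,4,5}; (7,8)→{6,8}; (8,5)→{2,5,8}. Safe: 1. Place at column 1.
Columns [7, 2, 6, 3, 1, 4, 8, 5], r−c [-6, 0, -3, 1, 4, 2, -1, 3], r+c [8, 4, 9, 7, 6, 10, 15, 13] are all distinct, so no two queens attack.

(1,7) (2,2) (3,6) (4,3) (5,1) (6,4) (7,8) (8,5)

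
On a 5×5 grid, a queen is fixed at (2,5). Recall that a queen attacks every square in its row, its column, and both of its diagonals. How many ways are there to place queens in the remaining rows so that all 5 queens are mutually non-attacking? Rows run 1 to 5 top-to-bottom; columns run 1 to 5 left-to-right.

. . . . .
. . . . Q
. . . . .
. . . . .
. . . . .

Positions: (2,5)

2

Branch on row 1: col 1 → 0; col 2 → 1; col 3 → 1.
Sum: 0 + 1 + 1 = 2.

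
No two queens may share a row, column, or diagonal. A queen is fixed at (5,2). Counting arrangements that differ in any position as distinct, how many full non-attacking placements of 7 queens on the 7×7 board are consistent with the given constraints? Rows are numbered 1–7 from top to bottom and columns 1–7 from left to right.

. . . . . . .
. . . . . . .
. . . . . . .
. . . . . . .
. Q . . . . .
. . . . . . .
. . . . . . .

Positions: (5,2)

Branch on row 1: col 1 → 1; col 3 → 1; col 4 → 2; col 5 → 1; col 7 → 1.
Sum: 1 + 1 + 2 + 1 + 1 = 6.

6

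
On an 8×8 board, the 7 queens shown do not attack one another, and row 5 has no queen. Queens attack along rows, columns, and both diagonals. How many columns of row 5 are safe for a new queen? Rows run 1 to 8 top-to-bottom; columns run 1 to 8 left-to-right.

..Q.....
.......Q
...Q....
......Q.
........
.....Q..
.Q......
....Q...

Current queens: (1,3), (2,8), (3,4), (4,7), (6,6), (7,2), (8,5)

1

(1,3) attacks row 5 at column 3 and diagonals 7.
(2,8) attacks row 5 at column 8 and diagonals 5.
(3,4) attacks row 5 at column 4 and diagonals 2, 6.
(4,7) attacks row 5 at column 7 and diagonals 6, 8.
(6,6) attacks row 5 at column 6 and diagonals 5, 7.
(7,2) attacks row 5 at column 2 and diagonals 4.
(8,5) attacks row 5 at column 5 and diagonals 2, 8.
Attacked columns: {2, 3, 4, 5, 6, 7, 8}. Safe: {1}.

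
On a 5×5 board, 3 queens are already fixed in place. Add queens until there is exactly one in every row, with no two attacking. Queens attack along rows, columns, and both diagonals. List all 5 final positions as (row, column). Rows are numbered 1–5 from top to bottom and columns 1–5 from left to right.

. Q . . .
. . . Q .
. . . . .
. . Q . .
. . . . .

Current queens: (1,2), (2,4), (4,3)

Row 3: attacked by (1,2)→{2,4}; (2,4)→{3,4,5}; (4,3)→{2,3,4}. Safe: 1. Place at column 1.
Row 5: attacked by (1,2)→{2}; (2,4)→{1,4}; (3,1)→{1,3}; (4,3)→{2,3,4}. Safe: 5. Place at column 5.
Columns [2, 4, 1, 3, 5], r−c [-1, -2, 2, 1, 0], r+c [3, 6, 4, 7, 10] are all distinct, so no two queens attack.

(1,2) (2,4) (3,1) (4,3) (5,5)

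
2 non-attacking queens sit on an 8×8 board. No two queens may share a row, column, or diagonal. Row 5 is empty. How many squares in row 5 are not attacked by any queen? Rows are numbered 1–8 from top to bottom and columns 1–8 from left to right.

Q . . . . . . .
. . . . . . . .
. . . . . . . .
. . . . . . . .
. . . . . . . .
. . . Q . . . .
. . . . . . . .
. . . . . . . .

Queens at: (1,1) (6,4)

4

(1,1) attacks row 5 at column 1 and diagonals 5.
(6,4) attacks row 5 at column 4 and diagonals 3, 5.
Attacked columns: {1, 3, 4, 5}. Safe: {2, 6, 7, 8}.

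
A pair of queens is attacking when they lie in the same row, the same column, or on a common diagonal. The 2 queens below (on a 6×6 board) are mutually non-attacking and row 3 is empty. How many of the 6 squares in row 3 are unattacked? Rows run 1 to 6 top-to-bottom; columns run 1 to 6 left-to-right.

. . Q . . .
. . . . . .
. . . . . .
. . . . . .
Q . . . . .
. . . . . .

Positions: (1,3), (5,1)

3

(1,3) attacks row 3 at column 3 and diagonals 1, 5.
(5,1) attacks row 3 at column 1 and diagonals 3.
Attacked columns: {1, 3, 5}. Safe: {2, 4, 6}.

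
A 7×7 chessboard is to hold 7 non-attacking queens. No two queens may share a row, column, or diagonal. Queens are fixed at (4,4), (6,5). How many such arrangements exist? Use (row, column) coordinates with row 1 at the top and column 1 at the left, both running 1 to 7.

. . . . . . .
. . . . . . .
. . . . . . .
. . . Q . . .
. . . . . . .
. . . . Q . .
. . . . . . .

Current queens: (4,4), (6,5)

2

Branch on row 1: col 2 → 0; col 3 → 0; col 6 → 2.
Sum: 0 + 0 + 2 = 2.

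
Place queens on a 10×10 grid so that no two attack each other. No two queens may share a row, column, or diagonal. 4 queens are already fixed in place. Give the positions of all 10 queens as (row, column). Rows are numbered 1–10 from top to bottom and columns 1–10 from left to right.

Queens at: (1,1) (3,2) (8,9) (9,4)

(1,1) (2,8) (3,2) (4,7) (5,10) (6,3) (7,5) (8,9) (9,4) (10,6)

Row 2: attacked by (1,1)→{1,2}; (3,2)→{1,2,3}; (8,9)→{3,9}; (9,4)→{4}. Safe: 5, 6, 7, 8, 10. Place at column 8.
Row 4: attacked by (1,1)→{1,4}; (2,8)→{6,8,10}; (3,2)→{1,2,3}; (8,9)→{5,9}; (9,4)→{4,9}. Safe: 7. Place at column 7.
Row 5: attacked by (1,1)→{1,5}; (2,8)→{5,8}; (3,2)→{2,4}; (4,7)→{6,7,8}; (8,9)→{6,9}; (9,4)→{4,8}. Safe: 3, 10. Place at column 10.
Row 6: attacked by (1,1)→{1,6}; (2,8)→{4,8}; (3,2)→{2,5}; (4,7)→{5,7,9}; (5,10)→{9,10}; (8,9)→{7,9}; (9,4)→{1,4,7}. Safe: 3. Place at column 3.
Row 7: attacked by (1,1)→{1,7}; (2,8)→{3,8}; (3,2)→{2,6}; (4,7)→{4,7,10}; (5,10)→{8,10}; (6,3)→{2,3,4}; (8,9)→{8,9,10}; (9,4)→{2,4,6}. Safe: 5. Place at column 5.
Row 10: attacked by (1,1)→{1,10}; (2,8)→{8}; (3,2)→{2,9}; (4,7)→{1,7}; (5,10)→{5,10}; (6,3)→{3,7}; (7,5)→{2,5,8}; (8,9)→{7,9}; (9,4)→{3,4,5}. Safe: 6. Place at column 6.
Columns [1, 8, 2, 7, 10, 3, 5, 9, 4, 6], r−c [0, -6, 1, -3, -5, 3, 2, -1, 5, 4], r+c [2, 10, 5, 11, 15, 9, 12, 17, 13, 16] are all distinct, so no two queens attack.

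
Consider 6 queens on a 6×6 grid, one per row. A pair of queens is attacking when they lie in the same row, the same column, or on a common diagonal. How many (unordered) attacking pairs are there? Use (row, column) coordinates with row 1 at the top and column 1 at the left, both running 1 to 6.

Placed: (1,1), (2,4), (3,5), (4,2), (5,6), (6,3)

Same diagonal: (2,4)–(3,5) (|2−3| = |4−5| = 1); (2,4)–(4,2) (|2−4| = |4−2| = 2).
Total attacking pairs: 2.

2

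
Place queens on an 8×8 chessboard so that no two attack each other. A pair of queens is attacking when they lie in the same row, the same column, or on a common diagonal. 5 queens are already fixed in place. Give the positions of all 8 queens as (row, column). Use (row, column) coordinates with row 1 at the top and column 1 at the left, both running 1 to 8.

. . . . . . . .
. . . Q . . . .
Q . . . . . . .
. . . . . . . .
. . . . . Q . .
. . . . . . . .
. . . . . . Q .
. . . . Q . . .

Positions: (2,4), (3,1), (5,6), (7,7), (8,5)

(1,8) (2,4) (3,1) (4,3) (5,6) (6,2) (7,7) (8,5)

Row 1: attacked by (2,4)→{3,4,5}; (3,1)→{1,3}; (5,6)→{2,6}; (7,7)→{1,7}; (8,5)→{5}. Safe: 8. Place at column 8.
Row 4: attacked by (1,8)→{5,8}; (2,4)→{2,4,6}; (3,1)→{1,2}; (5,6)→{5,6,7}; (7,7)→{4,7}; (8,5)→{1,5}. Safe: 3. Place at column 3.
Row 6: attacked by (1,8)→{3,8}; (2,4)→{4,8}; (3,1)→{1,4}; (4,3)→{1,3,5}; (5,6)→{5,6,7}; (7,7)→{6,7,8}; (8,5)→{3,5,7}. Safe: 2. Place at column 2.
Columns [8, 4, 1, 3, 6, 2, 7, 5], r−c [-7, -2, 2, 1, -1, 4, 0, 3], r+c [9, 6, 4, 7, 11, 8, 14, 13] are all distinct, so no two queens attack.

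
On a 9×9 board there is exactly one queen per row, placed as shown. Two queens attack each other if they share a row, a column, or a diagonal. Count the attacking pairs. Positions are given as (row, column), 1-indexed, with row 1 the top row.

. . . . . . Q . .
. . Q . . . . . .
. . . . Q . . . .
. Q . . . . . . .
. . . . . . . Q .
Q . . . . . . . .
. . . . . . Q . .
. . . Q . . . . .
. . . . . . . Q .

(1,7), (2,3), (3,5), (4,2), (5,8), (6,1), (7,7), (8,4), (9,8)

Same column: (1,7)–(7,7) (column 7); (5,8)–(9,8) (column 8).
Same diagonal: (1,7)–(3,5) (|1−3| = |7−5| = 2).
Total attacking pairs: 3.

3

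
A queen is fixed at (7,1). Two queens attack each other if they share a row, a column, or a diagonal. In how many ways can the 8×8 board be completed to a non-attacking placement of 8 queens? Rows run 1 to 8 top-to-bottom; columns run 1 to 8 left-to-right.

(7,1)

Branch on row 1: col 2 → 1; col 3 → 1; col 4 → 2; col 5 → 1; col 6 → 3; col 8 → 0.
Sum: 1 + 1 + 2 + 1 + 3 + 0 = 8.

8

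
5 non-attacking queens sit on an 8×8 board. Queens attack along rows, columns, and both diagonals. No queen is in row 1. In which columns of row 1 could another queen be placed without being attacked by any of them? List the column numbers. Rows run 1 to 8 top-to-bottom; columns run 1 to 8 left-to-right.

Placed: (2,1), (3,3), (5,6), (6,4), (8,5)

columns 7, 8

(2,1) attacks row 1 at column 1 and diagonals 2.
(3,3) attacks row 1 at column 3 and diagonals 1, 5.
(5,6) attacks row 1 at column 6 and diagonals 2.
(6,4) attacks row 1 at column 4.
(8,5) attacks row 1 at column 5.
Attacked columns: {1, 2, 3, 4, 5, 6}. Safe: {7, 8}.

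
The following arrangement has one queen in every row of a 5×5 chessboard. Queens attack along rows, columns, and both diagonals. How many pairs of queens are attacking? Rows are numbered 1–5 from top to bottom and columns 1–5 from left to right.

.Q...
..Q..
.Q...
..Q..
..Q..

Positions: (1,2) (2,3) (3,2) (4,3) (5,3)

7

Same column: (1,2)–(3,2) (column 2); (2,3)–(4,3) (column 3); (2,3)–(5,3) (column 3); (4,3)–(5,3) (column 3).
Same diagonal: (1,2)–(2,3) (|1−2| = |2−3| = 1); (2,3)–(3,2) (|2−3| = |3−2| = 1); (3,2)–(4,3) (|3−4| = |2−3| = 1).
Total attacking pairs: 7.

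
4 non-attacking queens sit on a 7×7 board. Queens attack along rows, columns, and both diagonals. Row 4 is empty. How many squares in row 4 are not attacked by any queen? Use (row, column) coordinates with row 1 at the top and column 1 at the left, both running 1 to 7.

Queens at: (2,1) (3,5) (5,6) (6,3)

(2,1) attacks row 4 at column 1 and diagonals 3.
(3,5) attacks row 4 at column 5 and diagonals 4, 6.
(5,6) attacks row 4 at column 6 and diagonals 5, 7.
(6,3) attacks row 4 at column 3 and diagonals 1, 5.
Attacked columns: {1, 3, 4, 5, 6, 7}. Safe: {2}.

1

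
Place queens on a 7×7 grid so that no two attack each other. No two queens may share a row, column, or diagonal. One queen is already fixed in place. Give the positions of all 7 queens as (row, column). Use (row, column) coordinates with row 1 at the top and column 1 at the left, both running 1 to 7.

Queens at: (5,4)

(1,3) (2,5) (3,7) (4,2) (5,4) (6,6) (7,1)

Row 1: attacked by (5,4)→{4}. Safe: 1, 2, 3, 5, 6, 7. Place at column 3.
Row 2: attacked by (1,3)→{2,3,4}; (5,4)→{1,4,7}. Safe: 5, 6. Place at column 5.
Row 3: attacked by (1,3)→{1,3,5}; (2,5)→{4,5,6}; (5,4)→{2,4,6}. Safe: 7. Place at column 7.
Row 4: attacked by (1,3)→{3,6}; (2,5)→{3,5,7}; (3,7)→{6,7}; (5,4)→{3,4,5}. Safe: 1, 2. Place at column 2.
Row 6: attacked by (1,3)→{3}; (2,5)→{1,5}; (3,7)→{4,7}; (4,2)→{2,4}; (5,4)→{3,4,5}. Safe: 6. Place at column 6.
Row 7: attacked by (1,3)→{3}; (2,5)→{5}; (3,7)→{3,7}; (4,2)→{2,5}; (5,4)→{2,4,6}; (6,6)→{5,6,7}. Safe: 1. Place at column 1.
Columns [3, 5, 7, 2, 4, 6, 1], r−c [-2, -3, -4, 2, 1, 0, 6], r+c [4, 7, 10, 6, 9, 12, 8] are all distinct, so no two queens attack.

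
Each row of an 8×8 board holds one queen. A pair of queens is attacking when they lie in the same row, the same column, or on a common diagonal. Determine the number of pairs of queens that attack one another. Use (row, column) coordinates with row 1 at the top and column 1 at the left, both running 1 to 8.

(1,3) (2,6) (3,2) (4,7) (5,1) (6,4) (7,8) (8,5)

0

All columns are distinct and no two queens satisfy |Δrow| = |Δcol|, so no pair attacks.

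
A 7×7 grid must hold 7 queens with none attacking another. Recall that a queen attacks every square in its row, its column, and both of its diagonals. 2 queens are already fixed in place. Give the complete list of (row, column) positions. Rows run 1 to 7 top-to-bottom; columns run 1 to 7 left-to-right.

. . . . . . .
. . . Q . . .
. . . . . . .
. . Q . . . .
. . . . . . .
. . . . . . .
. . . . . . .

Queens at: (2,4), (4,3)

(1,1) (2,4) (3,7) (4,3) (5,6) (6,2) (7,5)

Row 1: attacked by (2,4)→{3,4,5}; (4,3)→{3,6}. Safe: 1, 2, 7. Place at column 1.
Row 3: attacked by (1,1)→{1,3}; (2,4)→{3,4,5}; (4,3)→{2,3,4}. Safe: 6, 7. Place at column 7.
Row 5: attacked by (1,1)→{1,5}; (2,4)→{1,4,7}; (3,7)→{5,7}; (4,3)→{2,3,4}. Safe: 6. Place at column 6.
Row 6: attacked by (1,1)→{1,6}; (2,4)→{4}; (3,7)→{4,7}; (4,3)→{1,3,5}; (5,6)→{5,6,7}. Safe: 2. Place at column 2.
Row 7: attacked by (1,1)→{1,7}; (2,4)→{4}; (3,7)→{3,7}; (4,3)→{3,6}; (5,6)→{4,6}; (6,2)→{1,2,3}. Safe: 5. Place at column 5.
Columns [1, 4, 7, 3, 6, 2, 5], r−c [0, -2, -4, 1, -1, 4, 2], r+c [2, 6, 10, 7, 11, 8, 12] are all distinct, so no two queens attack.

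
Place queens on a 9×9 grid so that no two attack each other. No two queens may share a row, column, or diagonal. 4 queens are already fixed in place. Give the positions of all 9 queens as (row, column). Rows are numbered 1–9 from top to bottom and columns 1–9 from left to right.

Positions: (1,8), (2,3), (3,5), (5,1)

Row 4: attacked by (1,8)→{5,8}; (2,3)→{1,3,5}; (3,5)→{4,5,6}; (5,1)→{1,2}. Safe: 7, 9. Place at column 9.
Row 6: attacked by (1,8)→{3,8}; (2,3)→{3,7}; (3,5)→{2,5,8}; (4,9)→{7,9}; (5,1)→{1,2}. Safe: 4, 6. Place at column 6.
Row 7: attacked by (1,8)→{2,8}; (2,3)→{3,8}; (3,5)→{1,5,9}; (4,9)→{6,9}; (5,1)→{1,3}; (6,6)→{5,6,7}. Safe: 4. Place at column 4.
Row 8: attacked by (1,8)→{1,8}; (2,3)→{3,9}; (3,5)→{5}; (4,9)→{5,9}; (5,1)→{1,4}; (6,6)→{4,6,8}; (7,4)→{3,4,5}. Safe: 2, 7. Place at column 2.
Row 9: attacked by (1,8)→{8}; (2,3)→{3}; (3,5)→{5}; (4,9)→{4,9}; (5,1)→{1,5}; (6,6)→{3,6,9}; (7,4)→{2,4,6}; (8,2)→{1,2,3}. Safe: 7. Place at column 7.
Columns [8, 3, 5, 9, 1, 6, 4, 2, 7], r−c [-7, -1, -2, -5, 4, 0, 3, 6, 2], r+c [9, 5, 8, 13, 6, 12, 11, 10, 16] are all distinct, so no two queens attack.

(1,8) (2,3) (3,5) (4,9) (5,1) (6,6) (7,4) (8,2) (9,7)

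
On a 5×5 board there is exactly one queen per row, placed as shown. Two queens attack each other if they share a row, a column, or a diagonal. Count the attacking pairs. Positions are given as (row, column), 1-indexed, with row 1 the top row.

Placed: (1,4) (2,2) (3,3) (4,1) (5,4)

Same column: (1,4)–(5,4) (column 4).
Same diagonal: (1,4)–(4,1) (|1−4| = |4−1| = 3); (2,2)–(3,3) (|2−3| = |2−3| = 1).
Total attacking pairs: 3.

3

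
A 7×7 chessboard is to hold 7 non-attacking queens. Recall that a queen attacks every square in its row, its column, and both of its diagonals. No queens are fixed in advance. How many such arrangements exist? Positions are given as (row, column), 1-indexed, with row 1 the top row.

Branch on row 1: col 1 → 4; col 2 → 7; col 3 → 6; col 4 → 6; col 5 → 6; col 6 → 7; col 7 → 4.
Sum: 4 + 7 + 6 + 6 + 6 + 7 + 4 = 40.
(This is the classic 7-queens count.)

40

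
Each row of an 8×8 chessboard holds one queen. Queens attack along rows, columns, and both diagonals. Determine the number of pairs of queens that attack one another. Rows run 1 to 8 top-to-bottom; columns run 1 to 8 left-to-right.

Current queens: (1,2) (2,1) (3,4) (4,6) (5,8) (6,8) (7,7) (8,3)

Same column: (5,8)–(6,8) (column 8).
Same diagonal: (1,2)–(2,1) (|1−2| = |2−1| = 1); (1,2)–(3,4) (|1−3| = |2−4| = 2); (4,6)–(6,8) (|4−6| = |6−8| = 2); (6,8)–(7,7) (|6−7| = |8−7| = 1).
Total attacking pairs: 5.

5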